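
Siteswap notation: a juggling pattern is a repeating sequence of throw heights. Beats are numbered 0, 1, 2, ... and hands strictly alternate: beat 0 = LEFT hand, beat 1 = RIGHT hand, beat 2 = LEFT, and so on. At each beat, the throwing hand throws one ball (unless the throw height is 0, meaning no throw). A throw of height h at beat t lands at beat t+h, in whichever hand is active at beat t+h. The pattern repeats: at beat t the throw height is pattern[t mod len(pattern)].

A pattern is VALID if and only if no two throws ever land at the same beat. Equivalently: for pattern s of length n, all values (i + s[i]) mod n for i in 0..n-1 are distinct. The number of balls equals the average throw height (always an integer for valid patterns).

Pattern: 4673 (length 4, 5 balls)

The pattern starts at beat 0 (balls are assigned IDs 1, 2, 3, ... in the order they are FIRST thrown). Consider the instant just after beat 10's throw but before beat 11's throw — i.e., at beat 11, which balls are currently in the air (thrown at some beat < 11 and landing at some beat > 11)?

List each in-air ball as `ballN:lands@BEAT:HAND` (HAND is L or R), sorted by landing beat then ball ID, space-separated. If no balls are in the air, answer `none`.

Beat 0 (L): throw ball1 h=4 -> lands@4:L; in-air after throw: [b1@4:L]
Beat 1 (R): throw ball2 h=6 -> lands@7:R; in-air after throw: [b1@4:L b2@7:R]
Beat 2 (L): throw ball3 h=7 -> lands@9:R; in-air after throw: [b1@4:L b2@7:R b3@9:R]
Beat 3 (R): throw ball4 h=3 -> lands@6:L; in-air after throw: [b1@4:L b4@6:L b2@7:R b3@9:R]
Beat 4 (L): throw ball1 h=4 -> lands@8:L; in-air after throw: [b4@6:L b2@7:R b1@8:L b3@9:R]
Beat 5 (R): throw ball5 h=6 -> lands@11:R; in-air after throw: [b4@6:L b2@7:R b1@8:L b3@9:R b5@11:R]
Beat 6 (L): throw ball4 h=7 -> lands@13:R; in-air after throw: [b2@7:R b1@8:L b3@9:R b5@11:R b4@13:R]
Beat 7 (R): throw ball2 h=3 -> lands@10:L; in-air after throw: [b1@8:L b3@9:R b2@10:L b5@11:R b4@13:R]
Beat 8 (L): throw ball1 h=4 -> lands@12:L; in-air after throw: [b3@9:R b2@10:L b5@11:R b1@12:L b4@13:R]
Beat 9 (R): throw ball3 h=6 -> lands@15:R; in-air after throw: [b2@10:L b5@11:R b1@12:L b4@13:R b3@15:R]
Beat 10 (L): throw ball2 h=7 -> lands@17:R; in-air after throw: [b5@11:R b1@12:L b4@13:R b3@15:R b2@17:R]
Beat 11 (R): throw ball5 h=3 -> lands@14:L; in-air after throw: [b1@12:L b4@13:R b5@14:L b3@15:R b2@17:R]

Answer: ball1:lands@12:L ball4:lands@13:R ball3:lands@15:R ball2:lands@17:R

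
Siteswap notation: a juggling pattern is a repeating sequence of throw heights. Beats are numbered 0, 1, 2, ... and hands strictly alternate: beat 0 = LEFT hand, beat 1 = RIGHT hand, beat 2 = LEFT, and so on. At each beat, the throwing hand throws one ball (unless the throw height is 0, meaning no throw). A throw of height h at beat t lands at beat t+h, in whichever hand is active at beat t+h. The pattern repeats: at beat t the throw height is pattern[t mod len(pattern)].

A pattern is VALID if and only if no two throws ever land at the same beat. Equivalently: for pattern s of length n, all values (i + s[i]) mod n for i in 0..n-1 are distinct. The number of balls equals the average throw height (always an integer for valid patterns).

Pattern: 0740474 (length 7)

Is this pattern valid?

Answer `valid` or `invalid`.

i=0: (i + s[i]) mod n = (0 + 0) mod 7 = 0
i=1: (i + s[i]) mod n = (1 + 7) mod 7 = 1
i=2: (i + s[i]) mod n = (2 + 4) mod 7 = 6
i=3: (i + s[i]) mod n = (3 + 0) mod 7 = 3
i=4: (i + s[i]) mod n = (4 + 4) mod 7 = 1
i=5: (i + s[i]) mod n = (5 + 7) mod 7 = 5
i=6: (i + s[i]) mod n = (6 + 4) mod 7 = 3
Residues: [0, 1, 6, 3, 1, 5, 3], distinct: False

Answer: invalid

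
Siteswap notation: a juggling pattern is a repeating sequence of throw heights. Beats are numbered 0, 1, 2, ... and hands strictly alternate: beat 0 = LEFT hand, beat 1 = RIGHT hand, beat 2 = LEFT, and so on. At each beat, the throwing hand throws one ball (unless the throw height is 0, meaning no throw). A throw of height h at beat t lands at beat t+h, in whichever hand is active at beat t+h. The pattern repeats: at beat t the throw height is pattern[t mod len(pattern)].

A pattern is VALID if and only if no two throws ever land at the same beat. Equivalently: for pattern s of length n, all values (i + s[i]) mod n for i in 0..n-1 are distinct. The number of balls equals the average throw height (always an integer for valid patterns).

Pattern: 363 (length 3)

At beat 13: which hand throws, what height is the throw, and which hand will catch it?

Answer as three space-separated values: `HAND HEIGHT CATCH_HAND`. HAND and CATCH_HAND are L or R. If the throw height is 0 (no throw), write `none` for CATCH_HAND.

Beat 13: 13 mod 2 = 1, so hand = R
Throw height = pattern[13 mod 3] = pattern[1] = 6
Lands at beat 13+6=19, 19 mod 2 = 1, so catch hand = R

Answer: R 6 R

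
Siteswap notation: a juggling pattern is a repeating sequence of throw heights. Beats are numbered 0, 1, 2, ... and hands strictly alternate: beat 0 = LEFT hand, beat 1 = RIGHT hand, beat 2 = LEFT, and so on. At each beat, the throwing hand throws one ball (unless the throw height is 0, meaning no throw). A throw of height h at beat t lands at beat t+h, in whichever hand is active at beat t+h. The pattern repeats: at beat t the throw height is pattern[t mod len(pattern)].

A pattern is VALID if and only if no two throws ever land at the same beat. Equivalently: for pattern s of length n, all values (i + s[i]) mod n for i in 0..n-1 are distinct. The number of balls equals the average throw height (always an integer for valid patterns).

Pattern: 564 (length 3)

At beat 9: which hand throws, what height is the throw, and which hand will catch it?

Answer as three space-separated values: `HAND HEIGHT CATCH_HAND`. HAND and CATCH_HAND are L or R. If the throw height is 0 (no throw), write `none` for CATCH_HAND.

Answer: R 5 L

Derivation:
Beat 9: 9 mod 2 = 1, so hand = R
Throw height = pattern[9 mod 3] = pattern[0] = 5
Lands at beat 9+5=14, 14 mod 2 = 0, so catch hand = L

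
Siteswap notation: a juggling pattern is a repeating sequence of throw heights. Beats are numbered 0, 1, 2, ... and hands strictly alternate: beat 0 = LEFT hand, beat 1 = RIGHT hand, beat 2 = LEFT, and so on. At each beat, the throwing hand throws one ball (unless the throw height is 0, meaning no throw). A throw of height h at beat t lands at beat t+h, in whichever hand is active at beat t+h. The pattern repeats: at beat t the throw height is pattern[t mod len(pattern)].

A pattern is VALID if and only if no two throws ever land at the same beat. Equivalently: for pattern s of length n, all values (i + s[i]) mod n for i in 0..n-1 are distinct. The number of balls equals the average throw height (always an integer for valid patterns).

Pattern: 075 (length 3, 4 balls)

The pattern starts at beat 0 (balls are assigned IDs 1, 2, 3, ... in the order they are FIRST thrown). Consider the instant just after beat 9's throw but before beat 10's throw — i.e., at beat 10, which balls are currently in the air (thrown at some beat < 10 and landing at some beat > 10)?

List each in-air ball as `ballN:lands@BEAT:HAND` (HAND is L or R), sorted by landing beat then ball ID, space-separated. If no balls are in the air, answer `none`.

Answer: ball3:lands@11:R ball1:lands@13:R ball2:lands@14:L

Derivation:
Beat 1 (R): throw ball1 h=7 -> lands@8:L; in-air after throw: [b1@8:L]
Beat 2 (L): throw ball2 h=5 -> lands@7:R; in-air after throw: [b2@7:R b1@8:L]
Beat 4 (L): throw ball3 h=7 -> lands@11:R; in-air after throw: [b2@7:R b1@8:L b3@11:R]
Beat 5 (R): throw ball4 h=5 -> lands@10:L; in-air after throw: [b2@7:R b1@8:L b4@10:L b3@11:R]
Beat 7 (R): throw ball2 h=7 -> lands@14:L; in-air after throw: [b1@8:L b4@10:L b3@11:R b2@14:L]
Beat 8 (L): throw ball1 h=5 -> lands@13:R; in-air after throw: [b4@10:L b3@11:R b1@13:R b2@14:L]
Beat 10 (L): throw ball4 h=7 -> lands@17:R; in-air after throw: [b3@11:R b1@13:R b2@14:L b4@17:R]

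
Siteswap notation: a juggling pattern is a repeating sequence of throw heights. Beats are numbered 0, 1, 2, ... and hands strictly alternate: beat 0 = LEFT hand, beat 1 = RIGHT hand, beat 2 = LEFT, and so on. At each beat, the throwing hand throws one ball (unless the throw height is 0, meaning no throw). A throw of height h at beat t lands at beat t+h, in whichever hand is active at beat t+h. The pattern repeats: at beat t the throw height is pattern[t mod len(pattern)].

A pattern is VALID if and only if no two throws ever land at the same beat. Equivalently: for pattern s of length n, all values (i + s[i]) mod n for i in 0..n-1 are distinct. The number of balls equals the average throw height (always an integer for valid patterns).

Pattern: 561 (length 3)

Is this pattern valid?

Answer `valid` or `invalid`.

Answer: valid

Derivation:
i=0: (i + s[i]) mod n = (0 + 5) mod 3 = 2
i=1: (i + s[i]) mod n = (1 + 6) mod 3 = 1
i=2: (i + s[i]) mod n = (2 + 1) mod 3 = 0
Residues: [2, 1, 0], distinct: True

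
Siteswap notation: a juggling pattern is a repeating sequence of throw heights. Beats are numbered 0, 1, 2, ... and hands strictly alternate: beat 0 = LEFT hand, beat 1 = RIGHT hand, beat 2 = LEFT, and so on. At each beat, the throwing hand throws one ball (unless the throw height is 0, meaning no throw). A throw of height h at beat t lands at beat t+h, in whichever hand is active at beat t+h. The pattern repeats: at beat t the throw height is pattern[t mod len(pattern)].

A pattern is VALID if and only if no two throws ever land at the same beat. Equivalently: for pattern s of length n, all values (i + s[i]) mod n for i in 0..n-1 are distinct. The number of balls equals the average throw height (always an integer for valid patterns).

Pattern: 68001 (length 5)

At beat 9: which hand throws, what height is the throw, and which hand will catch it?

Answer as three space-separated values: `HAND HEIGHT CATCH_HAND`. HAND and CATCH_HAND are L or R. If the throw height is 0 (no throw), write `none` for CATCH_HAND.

Answer: R 1 L

Derivation:
Beat 9: 9 mod 2 = 1, so hand = R
Throw height = pattern[9 mod 5] = pattern[4] = 1
Lands at beat 9+1=10, 10 mod 2 = 0, so catch hand = L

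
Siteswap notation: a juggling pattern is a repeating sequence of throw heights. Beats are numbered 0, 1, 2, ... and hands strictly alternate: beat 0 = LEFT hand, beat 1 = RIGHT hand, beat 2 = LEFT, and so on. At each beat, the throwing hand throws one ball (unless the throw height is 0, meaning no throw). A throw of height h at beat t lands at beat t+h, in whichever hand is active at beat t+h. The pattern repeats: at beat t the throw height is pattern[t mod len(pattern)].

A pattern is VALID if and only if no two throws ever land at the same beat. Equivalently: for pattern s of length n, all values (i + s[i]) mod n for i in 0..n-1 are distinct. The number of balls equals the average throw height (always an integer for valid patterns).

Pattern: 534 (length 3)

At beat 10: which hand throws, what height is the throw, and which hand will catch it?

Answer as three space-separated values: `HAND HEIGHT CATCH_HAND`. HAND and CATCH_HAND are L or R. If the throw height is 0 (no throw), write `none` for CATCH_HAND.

Answer: L 3 R

Derivation:
Beat 10: 10 mod 2 = 0, so hand = L
Throw height = pattern[10 mod 3] = pattern[1] = 3
Lands at beat 10+3=13, 13 mod 2 = 1, so catch hand = R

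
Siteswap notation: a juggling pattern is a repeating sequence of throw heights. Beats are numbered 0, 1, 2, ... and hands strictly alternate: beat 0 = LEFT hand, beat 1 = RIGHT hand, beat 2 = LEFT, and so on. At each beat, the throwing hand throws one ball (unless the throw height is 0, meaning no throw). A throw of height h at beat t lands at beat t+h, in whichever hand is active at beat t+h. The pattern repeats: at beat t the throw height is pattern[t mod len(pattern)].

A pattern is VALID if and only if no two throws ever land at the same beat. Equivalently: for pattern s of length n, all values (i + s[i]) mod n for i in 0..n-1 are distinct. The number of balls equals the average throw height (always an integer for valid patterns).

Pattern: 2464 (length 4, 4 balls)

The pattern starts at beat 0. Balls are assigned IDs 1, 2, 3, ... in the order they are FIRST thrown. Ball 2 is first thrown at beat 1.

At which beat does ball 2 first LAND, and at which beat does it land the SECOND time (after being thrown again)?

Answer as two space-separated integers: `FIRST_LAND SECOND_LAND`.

Answer: 5 9

Derivation:
Beat 0 (L): throw ball1 h=2 -> lands@2:L; in-air after throw: [b1@2:L]
Beat 1 (R): throw ball2 h=4 -> lands@5:R; in-air after throw: [b1@2:L b2@5:R]
Beat 2 (L): throw ball1 h=6 -> lands@8:L; in-air after throw: [b2@5:R b1@8:L]
Beat 3 (R): throw ball3 h=4 -> lands@7:R; in-air after throw: [b2@5:R b3@7:R b1@8:L]
Beat 4 (L): throw ball4 h=2 -> lands@6:L; in-air after throw: [b2@5:R b4@6:L b3@7:R b1@8:L]
Beat 5 (R): throw ball2 h=4 -> lands@9:R; in-air after throw: [b4@6:L b3@7:R b1@8:L b2@9:R]
Beat 6 (L): throw ball4 h=6 -> lands@12:L; in-air after throw: [b3@7:R b1@8:L b2@9:R b4@12:L]
Beat 7 (R): throw ball3 h=4 -> lands@11:R; in-air after throw: [b1@8:L b2@9:R b3@11:R b4@12:L]
Beat 8 (L): throw ball1 h=2 -> lands@10:L; in-air after throw: [b2@9:R b1@10:L b3@11:R b4@12:L]
Beat 9 (R): throw ball2 h=4 -> lands@13:R; in-air after throw: [b1@10:L b3@11:R b4@12:L b2@13:R]
Ball 2: thrown@1 h=4 -> first land @5; rethrown@5 h=4 -> second land @9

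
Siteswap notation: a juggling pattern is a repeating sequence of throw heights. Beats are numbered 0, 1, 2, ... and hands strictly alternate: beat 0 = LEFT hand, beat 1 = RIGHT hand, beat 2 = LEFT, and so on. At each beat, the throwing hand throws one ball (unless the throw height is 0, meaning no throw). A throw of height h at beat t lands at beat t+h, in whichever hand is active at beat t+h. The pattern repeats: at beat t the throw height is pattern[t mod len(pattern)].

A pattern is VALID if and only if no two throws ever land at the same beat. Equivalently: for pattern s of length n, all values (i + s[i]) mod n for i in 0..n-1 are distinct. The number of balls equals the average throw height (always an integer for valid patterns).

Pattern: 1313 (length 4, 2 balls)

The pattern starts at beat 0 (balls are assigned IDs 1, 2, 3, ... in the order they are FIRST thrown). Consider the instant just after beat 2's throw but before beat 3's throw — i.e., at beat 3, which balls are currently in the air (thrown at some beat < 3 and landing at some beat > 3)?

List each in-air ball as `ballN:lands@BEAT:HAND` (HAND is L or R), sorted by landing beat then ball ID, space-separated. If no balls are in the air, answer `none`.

Answer: ball1:lands@4:L

Derivation:
Beat 0 (L): throw ball1 h=1 -> lands@1:R; in-air after throw: [b1@1:R]
Beat 1 (R): throw ball1 h=3 -> lands@4:L; in-air after throw: [b1@4:L]
Beat 2 (L): throw ball2 h=1 -> lands@3:R; in-air after throw: [b2@3:R b1@4:L]
Beat 3 (R): throw ball2 h=3 -> lands@6:L; in-air after throw: [b1@4:L b2@6:L]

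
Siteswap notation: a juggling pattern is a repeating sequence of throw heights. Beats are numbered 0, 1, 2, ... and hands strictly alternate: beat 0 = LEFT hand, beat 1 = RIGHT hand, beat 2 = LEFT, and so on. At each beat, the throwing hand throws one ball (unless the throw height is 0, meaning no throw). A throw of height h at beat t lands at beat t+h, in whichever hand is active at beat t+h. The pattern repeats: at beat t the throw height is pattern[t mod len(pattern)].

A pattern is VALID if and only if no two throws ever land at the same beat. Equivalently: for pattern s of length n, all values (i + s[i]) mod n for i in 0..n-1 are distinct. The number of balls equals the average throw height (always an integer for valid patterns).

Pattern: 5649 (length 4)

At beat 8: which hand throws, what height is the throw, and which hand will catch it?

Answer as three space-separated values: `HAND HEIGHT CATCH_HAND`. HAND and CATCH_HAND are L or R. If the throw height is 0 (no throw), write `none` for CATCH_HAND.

Beat 8: 8 mod 2 = 0, so hand = L
Throw height = pattern[8 mod 4] = pattern[0] = 5
Lands at beat 8+5=13, 13 mod 2 = 1, so catch hand = R

Answer: L 5 R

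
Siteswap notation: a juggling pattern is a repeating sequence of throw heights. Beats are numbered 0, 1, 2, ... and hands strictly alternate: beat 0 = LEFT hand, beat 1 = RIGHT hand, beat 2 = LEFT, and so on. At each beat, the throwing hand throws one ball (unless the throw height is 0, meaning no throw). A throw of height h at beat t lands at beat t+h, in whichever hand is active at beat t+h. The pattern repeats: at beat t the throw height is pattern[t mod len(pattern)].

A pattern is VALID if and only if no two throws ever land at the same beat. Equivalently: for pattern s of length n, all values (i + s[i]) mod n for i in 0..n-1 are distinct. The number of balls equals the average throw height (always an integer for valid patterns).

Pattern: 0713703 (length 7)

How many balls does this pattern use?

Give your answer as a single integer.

Pattern = [0, 7, 1, 3, 7, 0, 3], length n = 7
  position 0: throw height = 0, running sum = 0
  position 1: throw height = 7, running sum = 7
  position 2: throw height = 1, running sum = 8
  position 3: throw height = 3, running sum = 11
  position 4: throw height = 7, running sum = 18
  position 5: throw height = 0, running sum = 18
  position 6: throw height = 3, running sum = 21
Total sum = 21; balls = sum / n = 21 / 7 = 3

Answer: 3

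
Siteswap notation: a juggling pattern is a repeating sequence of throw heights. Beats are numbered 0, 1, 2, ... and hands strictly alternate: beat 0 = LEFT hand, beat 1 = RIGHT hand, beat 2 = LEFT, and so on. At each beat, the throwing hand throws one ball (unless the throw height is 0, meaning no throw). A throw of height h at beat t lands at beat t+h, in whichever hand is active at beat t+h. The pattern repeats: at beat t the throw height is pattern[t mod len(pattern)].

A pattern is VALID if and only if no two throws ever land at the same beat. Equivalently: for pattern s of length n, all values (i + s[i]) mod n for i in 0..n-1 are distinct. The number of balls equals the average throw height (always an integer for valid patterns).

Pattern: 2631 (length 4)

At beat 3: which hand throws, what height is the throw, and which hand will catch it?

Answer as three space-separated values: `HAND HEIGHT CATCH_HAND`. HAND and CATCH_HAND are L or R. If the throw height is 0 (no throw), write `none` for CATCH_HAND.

Answer: R 1 L

Derivation:
Beat 3: 3 mod 2 = 1, so hand = R
Throw height = pattern[3 mod 4] = pattern[3] = 1
Lands at beat 3+1=4, 4 mod 2 = 0, so catch hand = L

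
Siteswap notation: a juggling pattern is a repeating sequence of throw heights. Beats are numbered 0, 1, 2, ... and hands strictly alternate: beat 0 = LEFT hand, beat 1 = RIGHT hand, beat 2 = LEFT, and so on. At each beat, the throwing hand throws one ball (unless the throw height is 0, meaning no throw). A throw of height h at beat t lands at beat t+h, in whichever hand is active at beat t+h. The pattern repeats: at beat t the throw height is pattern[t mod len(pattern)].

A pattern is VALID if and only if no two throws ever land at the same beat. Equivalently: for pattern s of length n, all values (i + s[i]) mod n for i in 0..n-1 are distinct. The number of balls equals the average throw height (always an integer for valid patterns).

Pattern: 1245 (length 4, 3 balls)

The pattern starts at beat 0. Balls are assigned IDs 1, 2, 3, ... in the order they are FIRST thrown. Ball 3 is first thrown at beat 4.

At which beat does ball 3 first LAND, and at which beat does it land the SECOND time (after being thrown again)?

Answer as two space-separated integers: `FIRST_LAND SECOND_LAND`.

Beat 0 (L): throw ball1 h=1 -> lands@1:R; in-air after throw: [b1@1:R]
Beat 1 (R): throw ball1 h=2 -> lands@3:R; in-air after throw: [b1@3:R]
Beat 2 (L): throw ball2 h=4 -> lands@6:L; in-air after throw: [b1@3:R b2@6:L]
Beat 3 (R): throw ball1 h=5 -> lands@8:L; in-air after throw: [b2@6:L b1@8:L]
Beat 4 (L): throw ball3 h=1 -> lands@5:R; in-air after throw: [b3@5:R b2@6:L b1@8:L]
Beat 5 (R): throw ball3 h=2 -> lands@7:R; in-air after throw: [b2@6:L b3@7:R b1@8:L]
Beat 6 (L): throw ball2 h=4 -> lands@10:L; in-air after throw: [b3@7:R b1@8:L b2@10:L]
Beat 7 (R): throw ball3 h=5 -> lands@12:L; in-air after throw: [b1@8:L b2@10:L b3@12:L]
Ball 3: thrown@4 h=1 -> first land @5; rethrown@5 h=2 -> second land @7

Answer: 5 7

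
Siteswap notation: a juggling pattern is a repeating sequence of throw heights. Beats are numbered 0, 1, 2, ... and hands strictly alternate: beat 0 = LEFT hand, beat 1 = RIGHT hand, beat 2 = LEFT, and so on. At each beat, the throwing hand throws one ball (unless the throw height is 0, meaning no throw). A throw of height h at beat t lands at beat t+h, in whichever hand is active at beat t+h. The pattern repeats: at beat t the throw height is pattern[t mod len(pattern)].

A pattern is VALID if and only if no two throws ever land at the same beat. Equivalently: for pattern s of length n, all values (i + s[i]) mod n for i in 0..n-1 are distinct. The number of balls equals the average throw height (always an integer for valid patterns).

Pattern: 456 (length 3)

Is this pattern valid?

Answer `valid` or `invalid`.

i=0: (i + s[i]) mod n = (0 + 4) mod 3 = 1
i=1: (i + s[i]) mod n = (1 + 5) mod 3 = 0
i=2: (i + s[i]) mod n = (2 + 6) mod 3 = 2
Residues: [1, 0, 2], distinct: True

Answer: valid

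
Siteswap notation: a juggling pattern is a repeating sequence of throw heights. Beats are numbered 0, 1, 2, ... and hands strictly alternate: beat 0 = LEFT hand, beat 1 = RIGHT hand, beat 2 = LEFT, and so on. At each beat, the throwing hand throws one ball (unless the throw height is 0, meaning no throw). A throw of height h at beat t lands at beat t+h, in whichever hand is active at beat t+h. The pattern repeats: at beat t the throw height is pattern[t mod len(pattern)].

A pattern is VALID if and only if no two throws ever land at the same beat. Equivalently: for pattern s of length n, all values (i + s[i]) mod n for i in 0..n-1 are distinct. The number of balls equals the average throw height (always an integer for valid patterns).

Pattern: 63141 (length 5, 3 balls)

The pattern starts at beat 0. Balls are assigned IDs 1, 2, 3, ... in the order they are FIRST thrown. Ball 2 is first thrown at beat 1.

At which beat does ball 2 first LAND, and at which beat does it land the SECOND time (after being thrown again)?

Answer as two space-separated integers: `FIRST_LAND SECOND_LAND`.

Answer: 4 5

Derivation:
Beat 0 (L): throw ball1 h=6 -> lands@6:L; in-air after throw: [b1@6:L]
Beat 1 (R): throw ball2 h=3 -> lands@4:L; in-air after throw: [b2@4:L b1@6:L]
Beat 2 (L): throw ball3 h=1 -> lands@3:R; in-air after throw: [b3@3:R b2@4:L b1@6:L]
Beat 3 (R): throw ball3 h=4 -> lands@7:R; in-air after throw: [b2@4:L b1@6:L b3@7:R]
Beat 4 (L): throw ball2 h=1 -> lands@5:R; in-air after throw: [b2@5:R b1@6:L b3@7:R]
Beat 5 (R): throw ball2 h=6 -> lands@11:R; in-air after throw: [b1@6:L b3@7:R b2@11:R]
Ball 2: thrown@1 h=3 -> first land @4; rethrown@4 h=1 -> second land @5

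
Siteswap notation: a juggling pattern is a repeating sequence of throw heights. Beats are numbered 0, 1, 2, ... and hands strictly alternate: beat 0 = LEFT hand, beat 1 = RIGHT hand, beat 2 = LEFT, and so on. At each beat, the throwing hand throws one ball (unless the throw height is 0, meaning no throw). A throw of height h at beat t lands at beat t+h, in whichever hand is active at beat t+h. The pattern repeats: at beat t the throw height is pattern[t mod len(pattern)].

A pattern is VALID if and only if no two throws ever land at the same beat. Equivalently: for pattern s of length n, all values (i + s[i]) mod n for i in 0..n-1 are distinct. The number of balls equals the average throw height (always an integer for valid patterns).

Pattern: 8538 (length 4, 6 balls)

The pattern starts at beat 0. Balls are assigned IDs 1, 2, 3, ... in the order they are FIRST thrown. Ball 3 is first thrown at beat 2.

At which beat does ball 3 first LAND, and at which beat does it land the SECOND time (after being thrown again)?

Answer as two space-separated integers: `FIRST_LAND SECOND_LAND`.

Beat 0 (L): throw ball1 h=8 -> lands@8:L; in-air after throw: [b1@8:L]
Beat 1 (R): throw ball2 h=5 -> lands@6:L; in-air after throw: [b2@6:L b1@8:L]
Beat 2 (L): throw ball3 h=3 -> lands@5:R; in-air after throw: [b3@5:R b2@6:L b1@8:L]
Beat 3 (R): throw ball4 h=8 -> lands@11:R; in-air after throw: [b3@5:R b2@6:L b1@8:L b4@11:R]
Beat 4 (L): throw ball5 h=8 -> lands@12:L; in-air after throw: [b3@5:R b2@6:L b1@8:L b4@11:R b5@12:L]
Beat 5 (R): throw ball3 h=5 -> lands@10:L; in-air after throw: [b2@6:L b1@8:L b3@10:L b4@11:R b5@12:L]
Beat 6 (L): throw ball2 h=3 -> lands@9:R; in-air after throw: [b1@8:L b2@9:R b3@10:L b4@11:R b5@12:L]
Beat 7 (R): throw ball6 h=8 -> lands@15:R; in-air after throw: [b1@8:L b2@9:R b3@10:L b4@11:R b5@12:L b6@15:R]
Beat 8 (L): throw ball1 h=8 -> lands@16:L; in-air after throw: [b2@9:R b3@10:L b4@11:R b5@12:L b6@15:R b1@16:L]
Beat 9 (R): throw ball2 h=5 -> lands@14:L; in-air after throw: [b3@10:L b4@11:R b5@12:L b2@14:L b6@15:R b1@16:L]
Beat 10 (L): throw ball3 h=3 -> lands@13:R; in-air after throw: [b4@11:R b5@12:L b3@13:R b2@14:L b6@15:R b1@16:L]
Ball 3: thrown@2 h=3 -> first land @5; rethrown@5 h=5 -> second land @10

Answer: 5 10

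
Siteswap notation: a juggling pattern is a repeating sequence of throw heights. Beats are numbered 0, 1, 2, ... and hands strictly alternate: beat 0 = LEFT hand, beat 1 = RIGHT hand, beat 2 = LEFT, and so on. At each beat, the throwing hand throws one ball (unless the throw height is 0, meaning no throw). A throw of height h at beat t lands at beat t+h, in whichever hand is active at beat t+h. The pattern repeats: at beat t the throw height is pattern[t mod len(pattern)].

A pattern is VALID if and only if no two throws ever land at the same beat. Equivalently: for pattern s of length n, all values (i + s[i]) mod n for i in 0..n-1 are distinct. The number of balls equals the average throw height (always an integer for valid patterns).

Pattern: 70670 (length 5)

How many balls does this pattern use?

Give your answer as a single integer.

Answer: 4

Derivation:
Pattern = [7, 0, 6, 7, 0], length n = 5
  position 0: throw height = 7, running sum = 7
  position 1: throw height = 0, running sum = 7
  position 2: throw height = 6, running sum = 13
  position 3: throw height = 7, running sum = 20
  position 4: throw height = 0, running sum = 20
Total sum = 20; balls = sum / n = 20 / 5 = 4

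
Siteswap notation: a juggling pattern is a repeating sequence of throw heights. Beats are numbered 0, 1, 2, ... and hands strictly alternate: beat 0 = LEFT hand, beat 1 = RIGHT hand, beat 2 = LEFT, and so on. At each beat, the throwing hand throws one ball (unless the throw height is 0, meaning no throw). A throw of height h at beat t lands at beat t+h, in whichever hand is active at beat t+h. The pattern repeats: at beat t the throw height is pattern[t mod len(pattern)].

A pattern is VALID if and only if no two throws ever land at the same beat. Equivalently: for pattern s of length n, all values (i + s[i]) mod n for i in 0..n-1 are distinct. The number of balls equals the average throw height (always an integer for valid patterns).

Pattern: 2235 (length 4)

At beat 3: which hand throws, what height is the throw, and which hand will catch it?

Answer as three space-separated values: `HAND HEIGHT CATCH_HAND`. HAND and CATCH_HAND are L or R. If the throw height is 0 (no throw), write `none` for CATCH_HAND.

Answer: R 5 L

Derivation:
Beat 3: 3 mod 2 = 1, so hand = R
Throw height = pattern[3 mod 4] = pattern[3] = 5
Lands at beat 3+5=8, 8 mod 2 = 0, so catch hand = L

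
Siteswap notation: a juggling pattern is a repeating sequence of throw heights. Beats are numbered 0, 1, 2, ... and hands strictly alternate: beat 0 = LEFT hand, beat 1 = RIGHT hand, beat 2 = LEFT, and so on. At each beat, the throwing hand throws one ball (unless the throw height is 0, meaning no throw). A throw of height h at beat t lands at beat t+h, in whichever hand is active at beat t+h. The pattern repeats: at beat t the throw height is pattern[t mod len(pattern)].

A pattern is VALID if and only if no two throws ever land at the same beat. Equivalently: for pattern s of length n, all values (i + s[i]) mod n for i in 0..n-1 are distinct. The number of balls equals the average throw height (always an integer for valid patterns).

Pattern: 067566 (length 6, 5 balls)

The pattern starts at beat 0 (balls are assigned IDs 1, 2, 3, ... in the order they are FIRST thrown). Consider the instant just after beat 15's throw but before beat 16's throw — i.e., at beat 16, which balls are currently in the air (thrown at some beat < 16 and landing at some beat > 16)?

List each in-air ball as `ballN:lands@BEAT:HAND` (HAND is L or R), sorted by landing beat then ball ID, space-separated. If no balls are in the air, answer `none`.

Beat 1 (R): throw ball1 h=6 -> lands@7:R; in-air after throw: [b1@7:R]
Beat 2 (L): throw ball2 h=7 -> lands@9:R; in-air after throw: [b1@7:R b2@9:R]
Beat 3 (R): throw ball3 h=5 -> lands@8:L; in-air after throw: [b1@7:R b3@8:L b2@9:R]
Beat 4 (L): throw ball4 h=6 -> lands@10:L; in-air after throw: [b1@7:R b3@8:L b2@9:R b4@10:L]
Beat 5 (R): throw ball5 h=6 -> lands@11:R; in-air after throw: [b1@7:R b3@8:L b2@9:R b4@10:L b5@11:R]
Beat 7 (R): throw ball1 h=6 -> lands@13:R; in-air after throw: [b3@8:L b2@9:R b4@10:L b5@11:R b1@13:R]
Beat 8 (L): throw ball3 h=7 -> lands@15:R; in-air after throw: [b2@9:R b4@10:L b5@11:R b1@13:R b3@15:R]
Beat 9 (R): throw ball2 h=5 -> lands@14:L; in-air after throw: [b4@10:L b5@11:R b1@13:R b2@14:L b3@15:R]
Beat 10 (L): throw ball4 h=6 -> lands@16:L; in-air after throw: [b5@11:R b1@13:R b2@14:L b3@15:R b4@16:L]
Beat 11 (R): throw ball5 h=6 -> lands@17:R; in-air after throw: [b1@13:R b2@14:L b3@15:R b4@16:L b5@17:R]
Beat 13 (R): throw ball1 h=6 -> lands@19:R; in-air after throw: [b2@14:L b3@15:R b4@16:L b5@17:R b1@19:R]
Beat 14 (L): throw ball2 h=7 -> lands@21:R; in-air after throw: [b3@15:R b4@16:L b5@17:R b1@19:R b2@21:R]
Beat 15 (R): throw ball3 h=5 -> lands@20:L; in-air after throw: [b4@16:L b5@17:R b1@19:R b3@20:L b2@21:R]
Beat 16 (L): throw ball4 h=6 -> lands@22:L; in-air after throw: [b5@17:R b1@19:R b3@20:L b2@21:R b4@22:L]

Answer: ball5:lands@17:R ball1:lands@19:R ball3:lands@20:L ball2:lands@21:R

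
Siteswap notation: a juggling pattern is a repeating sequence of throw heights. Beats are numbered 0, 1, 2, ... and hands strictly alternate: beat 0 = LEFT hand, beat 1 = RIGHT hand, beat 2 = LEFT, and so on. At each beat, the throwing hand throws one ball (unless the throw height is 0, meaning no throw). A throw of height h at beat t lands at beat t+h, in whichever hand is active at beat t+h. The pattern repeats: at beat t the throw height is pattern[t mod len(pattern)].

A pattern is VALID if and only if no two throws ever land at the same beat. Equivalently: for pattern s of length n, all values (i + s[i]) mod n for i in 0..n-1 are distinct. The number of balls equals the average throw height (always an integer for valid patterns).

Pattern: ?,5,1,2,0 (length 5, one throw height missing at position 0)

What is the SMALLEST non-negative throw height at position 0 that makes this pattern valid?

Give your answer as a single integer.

i=0: s[i]=? (unknown)
i=1: (1 + 5) mod 5 = 1
i=2: (2 + 1) mod 5 = 3
i=3: (3 + 2) mod 5 = 0
i=4: (4 + 0) mod 5 = 4
Known residues: [0, 1, 3, 4]; need a permutation of 0..4, so missing residue r = 2
Need (0 + s) mod 5 = 2; smallest s = (2 - 0) mod 5 = 2

Answer: 2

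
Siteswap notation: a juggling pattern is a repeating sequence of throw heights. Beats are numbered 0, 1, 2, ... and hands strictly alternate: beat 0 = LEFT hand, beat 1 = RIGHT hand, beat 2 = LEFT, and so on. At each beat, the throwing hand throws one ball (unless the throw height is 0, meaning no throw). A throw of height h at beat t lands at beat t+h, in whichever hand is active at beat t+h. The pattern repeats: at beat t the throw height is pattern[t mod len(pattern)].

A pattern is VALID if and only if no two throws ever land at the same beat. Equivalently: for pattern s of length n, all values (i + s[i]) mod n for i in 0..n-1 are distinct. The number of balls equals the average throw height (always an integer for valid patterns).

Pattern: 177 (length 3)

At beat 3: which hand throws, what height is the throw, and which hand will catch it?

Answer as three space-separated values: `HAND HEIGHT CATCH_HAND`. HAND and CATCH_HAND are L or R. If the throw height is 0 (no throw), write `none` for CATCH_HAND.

Beat 3: 3 mod 2 = 1, so hand = R
Throw height = pattern[3 mod 3] = pattern[0] = 1
Lands at beat 3+1=4, 4 mod 2 = 0, so catch hand = L

Answer: R 1 L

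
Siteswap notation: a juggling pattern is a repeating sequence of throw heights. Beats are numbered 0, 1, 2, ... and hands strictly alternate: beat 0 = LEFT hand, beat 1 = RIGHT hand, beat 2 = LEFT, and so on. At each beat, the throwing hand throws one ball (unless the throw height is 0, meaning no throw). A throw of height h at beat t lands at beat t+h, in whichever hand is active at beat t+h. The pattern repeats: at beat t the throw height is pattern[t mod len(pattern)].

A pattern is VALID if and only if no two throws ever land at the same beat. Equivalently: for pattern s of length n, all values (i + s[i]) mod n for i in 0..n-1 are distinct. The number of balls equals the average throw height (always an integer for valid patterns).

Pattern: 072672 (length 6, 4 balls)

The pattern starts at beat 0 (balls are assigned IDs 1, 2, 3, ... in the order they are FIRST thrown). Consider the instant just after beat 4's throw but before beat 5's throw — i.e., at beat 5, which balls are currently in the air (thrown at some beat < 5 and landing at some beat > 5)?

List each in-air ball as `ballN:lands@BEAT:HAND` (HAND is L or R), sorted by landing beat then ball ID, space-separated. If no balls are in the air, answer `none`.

Beat 1 (R): throw ball1 h=7 -> lands@8:L; in-air after throw: [b1@8:L]
Beat 2 (L): throw ball2 h=2 -> lands@4:L; in-air after throw: [b2@4:L b1@8:L]
Beat 3 (R): throw ball3 h=6 -> lands@9:R; in-air after throw: [b2@4:L b1@8:L b3@9:R]
Beat 4 (L): throw ball2 h=7 -> lands@11:R; in-air after throw: [b1@8:L b3@9:R b2@11:R]
Beat 5 (R): throw ball4 h=2 -> lands@7:R; in-air after throw: [b4@7:R b1@8:L b3@9:R b2@11:R]

Answer: ball1:lands@8:L ball3:lands@9:R ball2:lands@11:R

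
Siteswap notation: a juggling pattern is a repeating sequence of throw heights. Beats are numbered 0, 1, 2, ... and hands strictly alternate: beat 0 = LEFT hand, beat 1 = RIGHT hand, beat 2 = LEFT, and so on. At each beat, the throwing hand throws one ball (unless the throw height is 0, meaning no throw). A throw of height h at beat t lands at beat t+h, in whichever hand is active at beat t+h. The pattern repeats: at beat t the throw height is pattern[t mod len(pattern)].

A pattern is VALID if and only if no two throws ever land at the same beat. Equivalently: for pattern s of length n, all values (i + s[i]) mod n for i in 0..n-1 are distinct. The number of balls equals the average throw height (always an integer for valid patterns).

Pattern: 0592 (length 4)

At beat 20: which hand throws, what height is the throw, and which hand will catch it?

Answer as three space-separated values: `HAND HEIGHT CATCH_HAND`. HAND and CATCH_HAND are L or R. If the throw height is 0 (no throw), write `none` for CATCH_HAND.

Beat 20: 20 mod 2 = 0, so hand = L
Throw height = pattern[20 mod 4] = pattern[0] = 0

Answer: L 0 none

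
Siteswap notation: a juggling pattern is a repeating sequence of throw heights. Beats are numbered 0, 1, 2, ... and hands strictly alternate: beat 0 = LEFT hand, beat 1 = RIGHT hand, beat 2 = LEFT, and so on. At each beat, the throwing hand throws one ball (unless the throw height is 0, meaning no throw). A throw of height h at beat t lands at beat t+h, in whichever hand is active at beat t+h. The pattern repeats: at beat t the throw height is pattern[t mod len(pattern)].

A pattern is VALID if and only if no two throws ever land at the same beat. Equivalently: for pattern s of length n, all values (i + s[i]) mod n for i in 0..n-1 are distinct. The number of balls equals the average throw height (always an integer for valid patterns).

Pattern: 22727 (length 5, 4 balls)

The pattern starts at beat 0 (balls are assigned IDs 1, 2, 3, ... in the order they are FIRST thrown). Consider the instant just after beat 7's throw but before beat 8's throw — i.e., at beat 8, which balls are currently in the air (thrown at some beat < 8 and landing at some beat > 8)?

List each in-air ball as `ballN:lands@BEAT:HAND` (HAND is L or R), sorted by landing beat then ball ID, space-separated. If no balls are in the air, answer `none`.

Answer: ball1:lands@9:R ball3:lands@11:R ball2:lands@14:L

Derivation:
Beat 0 (L): throw ball1 h=2 -> lands@2:L; in-air after throw: [b1@2:L]
Beat 1 (R): throw ball2 h=2 -> lands@3:R; in-air after throw: [b1@2:L b2@3:R]
Beat 2 (L): throw ball1 h=7 -> lands@9:R; in-air after throw: [b2@3:R b1@9:R]
Beat 3 (R): throw ball2 h=2 -> lands@5:R; in-air after throw: [b2@5:R b1@9:R]
Beat 4 (L): throw ball3 h=7 -> lands@11:R; in-air after throw: [b2@5:R b1@9:R b3@11:R]
Beat 5 (R): throw ball2 h=2 -> lands@7:R; in-air after throw: [b2@7:R b1@9:R b3@11:R]
Beat 6 (L): throw ball4 h=2 -> lands@8:L; in-air after throw: [b2@7:R b4@8:L b1@9:R b3@11:R]
Beat 7 (R): throw ball2 h=7 -> lands@14:L; in-air after throw: [b4@8:L b1@9:R b3@11:R b2@14:L]
Beat 8 (L): throw ball4 h=2 -> lands@10:L; in-air after throw: [b1@9:R b4@10:L b3@11:R b2@14:L]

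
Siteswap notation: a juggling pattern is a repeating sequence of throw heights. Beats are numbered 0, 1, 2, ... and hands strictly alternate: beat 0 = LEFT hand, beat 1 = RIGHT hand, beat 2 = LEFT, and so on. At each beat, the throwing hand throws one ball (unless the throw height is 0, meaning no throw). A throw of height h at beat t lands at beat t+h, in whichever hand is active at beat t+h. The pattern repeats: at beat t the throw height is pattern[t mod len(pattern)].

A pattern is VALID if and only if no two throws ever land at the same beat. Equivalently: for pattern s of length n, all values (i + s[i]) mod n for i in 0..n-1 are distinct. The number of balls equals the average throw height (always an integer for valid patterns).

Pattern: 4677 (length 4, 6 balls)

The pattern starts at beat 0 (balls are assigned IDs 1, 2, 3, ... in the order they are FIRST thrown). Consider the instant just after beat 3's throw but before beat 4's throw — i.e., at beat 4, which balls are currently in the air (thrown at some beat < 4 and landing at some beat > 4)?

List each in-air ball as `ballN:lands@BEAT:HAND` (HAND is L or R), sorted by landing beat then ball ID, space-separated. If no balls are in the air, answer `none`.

Beat 0 (L): throw ball1 h=4 -> lands@4:L; in-air after throw: [b1@4:L]
Beat 1 (R): throw ball2 h=6 -> lands@7:R; in-air after throw: [b1@4:L b2@7:R]
Beat 2 (L): throw ball3 h=7 -> lands@9:R; in-air after throw: [b1@4:L b2@7:R b3@9:R]
Beat 3 (R): throw ball4 h=7 -> lands@10:L; in-air after throw: [b1@4:L b2@7:R b3@9:R b4@10:L]
Beat 4 (L): throw ball1 h=4 -> lands@8:L; in-air after throw: [b2@7:R b1@8:L b3@9:R b4@10:L]

Answer: ball2:lands@7:R ball3:lands@9:R ball4:lands@10:L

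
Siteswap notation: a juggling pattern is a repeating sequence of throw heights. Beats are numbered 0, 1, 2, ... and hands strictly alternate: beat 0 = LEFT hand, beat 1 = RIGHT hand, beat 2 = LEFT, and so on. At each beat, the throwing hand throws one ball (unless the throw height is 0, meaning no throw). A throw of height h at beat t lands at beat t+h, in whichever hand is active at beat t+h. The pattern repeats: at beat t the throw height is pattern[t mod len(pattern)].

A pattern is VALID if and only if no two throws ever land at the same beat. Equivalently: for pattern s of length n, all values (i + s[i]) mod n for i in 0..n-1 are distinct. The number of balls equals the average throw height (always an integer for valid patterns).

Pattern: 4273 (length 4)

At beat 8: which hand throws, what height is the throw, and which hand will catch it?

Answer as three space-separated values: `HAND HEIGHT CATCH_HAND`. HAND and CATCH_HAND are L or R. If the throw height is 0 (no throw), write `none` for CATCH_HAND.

Beat 8: 8 mod 2 = 0, so hand = L
Throw height = pattern[8 mod 4] = pattern[0] = 4
Lands at beat 8+4=12, 12 mod 2 = 0, so catch hand = L

Answer: L 4 L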